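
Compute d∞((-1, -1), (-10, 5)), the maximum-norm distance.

max(|x_i - y_i|) = max(|-1 - (-10)|, |-1 - 5|) = max(9, 6) = 9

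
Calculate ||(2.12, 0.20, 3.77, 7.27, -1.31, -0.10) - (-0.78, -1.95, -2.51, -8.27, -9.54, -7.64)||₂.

√(Σ(x_i - y_i)²) = √((2.12 - (-0.78))² + (0.2 - (-1.95))² + (3.77 - (-2.51))² + (7.27 - (-8.27))² + (-1.31 - (-9.54))² + (-0.1 - (-7.64))²)
= √(2.9² + 2.15² + 6.28² + 15.54² + 8.23² + 7.54²) = √(8.41 + 4.6225 + 39.4384 + 241.4916 + 67.7329 + 56.8516) = √418.547 ≈ 20.4584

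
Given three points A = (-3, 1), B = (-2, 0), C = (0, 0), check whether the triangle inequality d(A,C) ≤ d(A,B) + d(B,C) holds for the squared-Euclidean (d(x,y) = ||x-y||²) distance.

d(A,B) = 1² + 1² = 2, d(B,C) = 2² + 0² = 4, d(A,C) = 3² + 1² = 10.
d(A,C) = 10 > 2 + 4 = 6. Triangle inequality is VIOLATED. (Squared-Euclidean is not a metric — this is a counterexample.)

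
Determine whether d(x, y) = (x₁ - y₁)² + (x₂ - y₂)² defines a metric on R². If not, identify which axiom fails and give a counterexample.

No. The squared Euclidean distance fails the triangle inequality. Counterexample: x = (0, 0), y = (5, 2), z = (10, 4). d(x,z) = 10² + 4² = 116, but d(x,y) + d(y,z) = (5² + 2²) + (5² + 2²) = 29 + 29 = 58. Since 116 > 58, the triangle inequality is violated. (Note: √d, the ordinary Euclidean distance, IS a metric.)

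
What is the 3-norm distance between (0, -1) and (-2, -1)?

(Σ|x_i - y_i|^3)^(1/3) = (|0 - (-2)|^3 + |-1 - (-1)|^3)^(1/3)
= (2^3 + 0^3)^(1/3) = (8 + 0)^(1/3) = (8)^(1/3) = 2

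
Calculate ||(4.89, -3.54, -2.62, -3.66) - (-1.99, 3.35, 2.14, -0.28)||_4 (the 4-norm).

(Σ|x_i - y_i|^4)^(1/4) = (|4.89 - (-1.99)|^4 + |-3.54 - 3.35|^4 + |-2.62 - 2.14|^4 + |-3.66 - (-0.28)|^4)^(1/4)
= (6.88^4 + 6.89^4 + 4.76^4 + 3.38^4)^(1/4) ≈ (2240.5454 + 2253.6003 + 513.3668 + 130.5169)^(1/4) = (5138.0294)^(1/4) ≈ 8.4664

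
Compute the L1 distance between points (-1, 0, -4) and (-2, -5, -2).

Σ|x_i - y_i| = |-1 - (-2)| + |0 - (-5)| + |-4 - (-2)| = 1 + 5 + 2 = 8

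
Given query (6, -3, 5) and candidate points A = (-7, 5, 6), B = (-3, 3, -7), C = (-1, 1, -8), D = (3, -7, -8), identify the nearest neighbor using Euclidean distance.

Distances: d(A) ≈ 15.2971, d(B) ≈ 16.1555, d(C) ≈ 15.2971, d(D) ≈ 13.9284. Nearest: D = (3, -7, -8) with distance 13.9284.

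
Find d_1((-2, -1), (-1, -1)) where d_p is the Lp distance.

Σ|x_i - y_i| = |-2 - (-1)| + |-1 - (-1)| = 1 + 0 = 1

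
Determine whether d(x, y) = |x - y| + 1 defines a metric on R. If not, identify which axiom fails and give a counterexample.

No. d fails identity of indiscernibles (specifically d(x,x) = 0): d(-1, -1) = |-1 - (-1)| + 1 = 0 + 1 = 1 ≠ 0.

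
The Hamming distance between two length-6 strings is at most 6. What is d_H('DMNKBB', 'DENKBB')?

Differing positions: 2. Hamming distance = 1. The maximum possible Hamming distance for length-6 strings is 6, so d_H/6 = 1/6 ≈ 0.1667.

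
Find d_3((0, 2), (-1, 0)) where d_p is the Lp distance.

(Σ|x_i - y_i|^3)^(1/3) = (|0 - (-1)|^3 + |2 - 0|^3)^(1/3)
= (1^3 + 2^3)^(1/3) = (1 + 8)^(1/3) = (9)^(1/3) ≈ 2.0801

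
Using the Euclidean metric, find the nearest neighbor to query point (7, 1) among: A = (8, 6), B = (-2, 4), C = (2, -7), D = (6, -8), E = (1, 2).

Distances: d(A) ≈ 5.099, d(B) ≈ 9.4868, d(C) ≈ 9.434, d(D) ≈ 9.0554, d(E) ≈ 6.0828. Nearest: A = (8, 6) with distance 5.099.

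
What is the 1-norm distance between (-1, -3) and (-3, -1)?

Σ|x_i - y_i| = |-1 - (-3)| + |-3 - (-1)| = 2 + 2 = 4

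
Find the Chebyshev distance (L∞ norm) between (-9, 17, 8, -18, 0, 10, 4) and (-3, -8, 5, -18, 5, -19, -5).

max(|x_i - y_i|) = max(|-9 - (-3)|, |17 - (-8)|, |8 - 5|, |-18 - (-18)|, |0 - 5|, |10 - (-19)|, |4 - (-5)|) = max(6, 25, 3, 0, 5, 29, 9) = 29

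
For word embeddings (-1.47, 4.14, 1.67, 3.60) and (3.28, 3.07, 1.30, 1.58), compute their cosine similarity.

With u = (-1.47, 4.14, 1.67, 3.60), v = (3.28, 3.07, 1.30, 1.58):
u·v = (-1.47)·3.28 + 4.14·3.07 + 1.67·1.3 + 3.6·1.58 = (-4.8216) + 12.7098 + 2.171 + 5.688 = 15.7472.
|u| = √((-1.47)² + 4.14² + 1.67² + 3.6²) = √(2.1609 + 17.1396 + 2.7889 + 12.96) = √35.0494, |v| = √(3.28² + 3.07² + 1.3² + 1.58²) = √(10.7584 + 9.4249 + 1.69 + 2.4964) = √24.3697.
cos θ = (u·v)/(|u||v|) = 15.7472/(√35.0494·√24.3697) ≈ 0.5388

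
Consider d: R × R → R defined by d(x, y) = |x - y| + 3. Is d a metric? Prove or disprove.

No. d fails identity of indiscernibles (specifically d(x,x) = 0): d(-3, -3) = |-3 - (-3)| + 3 = 0 + 3 = 3 ≠ 0.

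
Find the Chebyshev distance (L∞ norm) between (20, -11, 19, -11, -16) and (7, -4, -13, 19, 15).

max(|x_i - y_i|) = max(|20 - 7|, |-11 - (-4)|, |19 - (-13)|, |-11 - 19|, |-16 - 15|) = max(13, 7, 32, 30, 31) = 32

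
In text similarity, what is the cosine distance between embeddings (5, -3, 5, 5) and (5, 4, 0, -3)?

With u = (5, -3, 5, 5), v = (5, 4, 0, -3):
u·v = 5·5 + (-3)·4 + 5·0 + 5·(-3) = 25 + (-12) + 0 + (-15) = -2.
|u| = √(5² + (-3)² + 5² + 5²) = √84, |v| = √(5² + 4² + 0² + (-3)²) = √50, so |u||v| = √(84·50) = √4200.
cos θ = (u·v)/(|u||v|) = -2/√4200 ≈ -0.0309
Cosine distance = 1 - cos θ ≈ 1 - (-0.0309) = 1.0309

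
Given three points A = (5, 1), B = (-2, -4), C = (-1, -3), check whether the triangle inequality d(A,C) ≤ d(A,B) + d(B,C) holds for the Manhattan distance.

d(A,B) = 7 + 5 = 12, d(B,C) = 1 + 1 = 2, d(A,C) = 6 + 4 = 10.
d(A,C) = 10 ≤ 12 + 2 = 14. Triangle inequality is satisfied.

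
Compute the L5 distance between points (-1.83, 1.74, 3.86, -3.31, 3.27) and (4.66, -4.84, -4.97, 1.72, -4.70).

(Σ|x_i - y_i|^5)^(1/5) = (|-1.83 - 4.66|^5 + |1.74 - (-4.84)|^5 + |3.86 - (-4.97)|^5 + |-3.31 - 1.72|^5 + |3.27 - (-4.7)|^5)^(1/5)
= (6.49^5 + 6.58^5 + 8.83^5 + 5.03^5 + 7.97^5)^(1/5) ≈ (11513.9273 + 12334.7249 + 53678.8889 + 3219.8818 + 32158.1908)^(1/5) = (112905.6137)^(1/5) ≈ 10.2457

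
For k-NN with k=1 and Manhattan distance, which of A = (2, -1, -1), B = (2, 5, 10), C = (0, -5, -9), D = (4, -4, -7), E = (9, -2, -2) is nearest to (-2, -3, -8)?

Distances: d(A) = 13, d(B) = 30, d(C) = 5, d(D) = 8, d(E) = 18. Nearest: C = (0, -5, -9) with distance 5.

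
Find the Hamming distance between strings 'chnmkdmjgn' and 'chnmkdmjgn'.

Differing positions: none. Hamming distance = 0.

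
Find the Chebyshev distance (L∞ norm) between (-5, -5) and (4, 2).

max(|x_i - y_i|) = max(|-5 - 4|, |-5 - 2|) = max(9, 7) = 9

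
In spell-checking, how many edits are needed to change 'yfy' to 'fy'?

Let D[i][j] be the edit distance between the first i characters of 'yfy' and the first j characters of 'fy', with D[i][0] = i, D[0][j] = j, and D[i][j] = D[i-1][j-1] if the characters match, else 1 + min(D[i-1][j], D[i][j-1], D[i-1][j-1]). Filling the table (rows: prefixes of 'yfy', columns: prefixes of 'fy'):
     ε  f  y
  ε  0  1  2
  y  1  1  1
  f  2  1  2
  y  3  2  1
The bottom-right entry gives D[3][2] = 1, so no sequence of fewer than 1 edit works. Backtracking through the table gives one optimal edit sequence (1 edit):
  yfy → fy (del y @1)
Edit distance = 1.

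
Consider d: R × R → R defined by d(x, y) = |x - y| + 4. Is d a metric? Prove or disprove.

No. d fails identity of indiscernibles (specifically d(x,x) = 0): d(-3, -3) = |-3 - (-3)| + 4 = 0 + 4 = 4 ≠ 0.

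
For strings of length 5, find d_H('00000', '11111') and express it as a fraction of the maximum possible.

Differing positions: 1, 2, 3, 4, 5. Hamming distance = 5. The maximum possible Hamming distance for length-5 strings is 5, so d_H/5 = 5/5 = 1.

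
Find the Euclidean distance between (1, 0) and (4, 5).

√(Σ(x_i - y_i)²) = √((1 - 4)² + (0 - 5)²)
= √((-3)² + (-5)²) = √(9 + 25) = √34 ≈ 5.831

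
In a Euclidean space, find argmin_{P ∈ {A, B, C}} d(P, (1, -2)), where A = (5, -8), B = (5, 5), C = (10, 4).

Distances: d(A) ≈ 7.2111, d(B) ≈ 8.0623, d(C) ≈ 10.8167. Nearest: A = (5, -8) with distance 7.2111.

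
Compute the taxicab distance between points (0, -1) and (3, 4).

Σ|x_i - y_i| = |0 - 3| + |-1 - 4| = 3 + 5 = 8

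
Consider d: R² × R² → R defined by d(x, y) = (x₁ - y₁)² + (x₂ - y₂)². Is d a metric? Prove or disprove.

No. The squared Euclidean distance fails the triangle inequality. Counterexample: x = (0, 0), y = (2, 1), z = (4, 2). d(x,z) = 4² + 2² = 20, but d(x,y) + d(y,z) = (2² + 1²) + (2² + 1²) = 5 + 5 = 10. Since 20 > 10, the triangle inequality is violated. (Note: √d, the ordinary Euclidean distance, IS a metric.)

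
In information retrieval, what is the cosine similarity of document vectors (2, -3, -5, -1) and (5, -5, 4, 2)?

With u = (2, -3, -5, -1), v = (5, -5, 4, 2):
u·v = 2·5 + (-3)·(-5) + (-5)·4 + (-1)·2 = 10 + 15 + (-20) + (-2) = 3.
|u| = √(2² + (-3)² + (-5)² + (-1)²) = √39, |v| = √(5² + (-5)² + 4² + 2²) = √70, so |u||v| = √(39·70) = √2730.
cos θ = (u·v)/(|u||v|) = 3/√2730 ≈ 0.0574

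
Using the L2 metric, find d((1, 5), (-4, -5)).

√(Σ(x_i - y_i)²) = √((1 - (-4))² + (5 - (-5))²)
= √(5² + 10²) = √(25 + 100) = √125 ≈ 11.1803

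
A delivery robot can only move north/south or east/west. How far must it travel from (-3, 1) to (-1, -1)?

Σ|x_i - y_i| = |-3 - (-1)| + |1 - (-1)| = 2 + 2 = 4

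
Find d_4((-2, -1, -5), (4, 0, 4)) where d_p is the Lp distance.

(Σ|x_i - y_i|^4)^(1/4) = (|-2 - 4|^4 + |-1 - 0|^4 + |-5 - 4|^4)^(1/4)
= (6^4 + 1^4 + 9^4)^(1/4) = (1296 + 1 + 6561)^(1/4) = (7858)^(1/4) ≈ 9.4152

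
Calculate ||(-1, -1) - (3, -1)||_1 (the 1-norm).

Σ|x_i - y_i| = |-1 - 3| + |-1 - (-1)| = 4 + 0 = 4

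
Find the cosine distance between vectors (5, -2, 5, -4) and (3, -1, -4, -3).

With u = (5, -2, 5, -4), v = (3, -1, -4, -3):
u·v = 5·3 + (-2)·(-1) + 5·(-4) + (-4)·(-3) = 15 + 2 + (-20) + 12 = 9.
|u| = √(5² + (-2)² + 5² + (-4)²) = √70, |v| = √(3² + (-1)² + (-4)² + (-3)²) = √35, so |u||v| = √(70·35) = √2450.
cos θ = (u·v)/(|u||v|) = 9/√2450 ≈ 0.1818
Cosine distance = 1 - cos θ ≈ 1 - 0.1818 = 0.8182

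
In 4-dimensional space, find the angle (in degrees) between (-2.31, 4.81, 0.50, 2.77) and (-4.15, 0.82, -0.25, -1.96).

With u = (-2.31, 4.81, 0.50, 2.77), v = (-4.15, 0.82, -0.25, -1.96):
u·v = (-2.31)·(-4.15) + 4.81·0.82 + 0.5·(-0.25) + 2.77·(-1.96) = 9.5865 + 3.9442 + (-0.125) + (-5.4292) = 7.9765.
|u| = √((-2.31)² + 4.81² + 0.5² + 2.77²) = √(5.3361 + 23.1361 + 0.25 + 7.6729) = √36.3951, |v| = √((-4.15)² + 0.82² + (-0.25)² + (-1.96)²) = √(17.2225 + 0.6724 + 0.0625 + 3.8416) = √21.799.
cos θ = (u·v)/(|u||v|) = 7.9765/(√36.3951·√21.799) ≈ 0.283187
θ = arccos(0.283187) ≈ 73.55°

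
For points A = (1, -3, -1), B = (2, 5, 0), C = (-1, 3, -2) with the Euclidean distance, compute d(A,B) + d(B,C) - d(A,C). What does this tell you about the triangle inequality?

d(A,B) = √(1² + 8² + 1²) = √66 ≈ 8.124, d(B,C) = √(3² + 2² + 2²) = √17 ≈ 4.1231, d(A,C) = √(2² + 6² + 1²) = √41 ≈ 6.4031.
d(A,B) + d(B,C) - d(A,C) = 8.124 + 4.1231 - 6.4031 = 12.2471 - 6.4031 = 5.844 (to 4 decimal places). This is ≥ 0, so the triangle inequality holds for these points.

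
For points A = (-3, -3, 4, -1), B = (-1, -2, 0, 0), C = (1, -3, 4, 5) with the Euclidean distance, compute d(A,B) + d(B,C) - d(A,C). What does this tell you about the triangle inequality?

d(A,B) = √(2² + 1² + 4² + 1²) = √22 ≈ 4.6904, d(B,C) = √(2² + 1² + 4² + 5²) = √46 ≈ 6.7823, d(A,C) = √(4² + 0² + 0² + 6²) = √52 ≈ 7.2111.
d(A,B) + d(B,C) - d(A,C) = 4.6904 + 6.7823 - 7.2111 = 11.4727 - 7.2111 = 4.2616 (to 4 decimal places). This is ≥ 0, so the triangle inequality holds for these points.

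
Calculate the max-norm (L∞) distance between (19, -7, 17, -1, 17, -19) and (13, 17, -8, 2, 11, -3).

max(|x_i - y_i|) = max(|19 - 13|, |-7 - 17|, |17 - (-8)|, |-1 - 2|, |17 - 11|, |-19 - (-3)|) = max(6, 24, 25, 3, 6, 16) = 25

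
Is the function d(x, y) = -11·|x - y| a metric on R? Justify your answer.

No. With c = -11 < 0, d fails non-negativity: d(9, 13) = -11·|9 - 13| = -11·4 = -44 < 0.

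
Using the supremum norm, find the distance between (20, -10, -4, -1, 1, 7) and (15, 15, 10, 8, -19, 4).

max(|x_i - y_i|) = max(|20 - 15|, |-10 - 15|, |-4 - 10|, |-1 - 8|, |1 - (-19)|, |7 - 4|) = max(5, 25, 14, 9, 20, 3) = 25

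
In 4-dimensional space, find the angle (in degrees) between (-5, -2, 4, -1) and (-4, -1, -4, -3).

With u = (-5, -2, 4, -1), v = (-4, -1, -4, -3):
u·v = (-5)·(-4) + (-2)·(-1) + 4·(-4) + (-1)·(-3) = 20 + 2 + (-16) + 3 = 9.
|u| = √((-5)² + (-2)² + 4² + (-1)²) = √46, |v| = √((-4)² + (-1)² + (-4)² + (-3)²) = √42, so |u||v| = √(46·42) = √1932.
cos θ = (u·v)/(|u||v|) = 9/√1932 ≈ 0.204757
θ = arccos(0.204757) ≈ 78.18°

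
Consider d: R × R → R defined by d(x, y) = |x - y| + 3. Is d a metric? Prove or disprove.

No. d fails identity of indiscernibles (specifically d(x,x) = 0): d(6, 6) = |6 - 6| + 3 = 0 + 3 = 3 ≠ 0.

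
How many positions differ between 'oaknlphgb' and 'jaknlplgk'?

Differing positions: 1, 7, 9. Hamming distance = 3.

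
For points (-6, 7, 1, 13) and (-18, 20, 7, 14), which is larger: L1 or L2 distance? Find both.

L1 = |-6 - (-18)| + |7 - 20| + |1 - 7| + |13 - 14| = 12 + 13 + 6 + 1 = 32
L2 = √(12² + 13² + 6² + 1²) = √350 ≈ 18.7083
L1 ≥ L2 always (equality iff movement is along one axis); L1 > L2 here.
Ratio L1/L2 = 32/√350 ≈ 1.7105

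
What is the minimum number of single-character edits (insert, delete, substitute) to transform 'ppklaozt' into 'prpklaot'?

Let D[i][j] be the edit distance between the first i characters of 'ppklaozt' and the first j characters of 'prpklaot', with D[i][0] = i, D[0][j] = j, and D[i][j] = D[i-1][j-1] if the characters match, else 1 + min(D[i-1][j], D[i][j-1], D[i-1][j-1]). Filling the table (rows: prefixes of 'ppklaozt', columns: prefixes of 'prpklaot'):
     ε  p  r  p  k  l  a  o  t
  ε  0  1  2  3  4  5  6  7  8
  p  1  0  1  2  3  4  5  6  7
  p  2  1  1  1  2  3  4  5  6
  k  3  2  2  2  1  2  3  4  5
  l  4  3  3  3  2  1  2  3  4
  a  5  4  4  4  3  2  1  2  3
  o  6  5  5  5  4  3  2  1  2
  z  7  6  6  6  5  4  3  2  2
  t  8  7  7  7  6  5  4  3  2
The bottom-right entry gives D[8][8] = 2, so no sequence of fewer than 2 edits works. Backtracking through the table gives one optimal edit sequence (2 edits):
  ppklaozt → prpklaozt (ins r @2)
  prpklaozt → prpklaot (del z @8)
Edit distance = 2.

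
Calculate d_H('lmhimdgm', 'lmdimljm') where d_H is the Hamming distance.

Differing positions: 3, 6, 7. Hamming distance = 3.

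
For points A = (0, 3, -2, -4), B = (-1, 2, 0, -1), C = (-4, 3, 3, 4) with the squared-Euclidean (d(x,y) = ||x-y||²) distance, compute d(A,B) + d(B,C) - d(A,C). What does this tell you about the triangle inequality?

d(A,B) = 1² + 1² + 2² + 3² = 15, d(B,C) = 3² + 1² + 3² + 5² = 44, d(A,C) = 4² + 0² + 5² + 8² = 105.
d(A,B) + d(B,C) - d(A,C) = 15 + 44 - 105 = 59 - 105 = -46. This is < 0, so the triangle inequality FAILS for these points (squared-Euclidean is not a metric).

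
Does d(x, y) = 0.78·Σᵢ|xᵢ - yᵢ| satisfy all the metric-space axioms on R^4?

Yes. The L1 (Manhattan) norm induces a metric on R^4, and multiplying a metric by a positive constant 0.78 > 0 preserves all four axioms: non-negativity (0.78·||x-y|| ≥ 0), identity (0.78·||x-y|| = 0 ⟺ ||x-y|| = 0 ⟺ x = y), symmetry (||x-y|| = ||y-x||), and the triangle inequality (0.78·||x-z|| ≤ 0.78·||x-y|| + 0.78·||y-z||). So d is a metric.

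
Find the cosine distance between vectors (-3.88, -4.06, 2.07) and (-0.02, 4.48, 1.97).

With u = (-3.88, -4.06, 2.07), v = (-0.02, 4.48, 1.97):
u·v = (-3.88)·(-0.02) + (-4.06)·4.48 + 2.07·1.97 = 0.0776 + (-18.1888) + 4.0779 = -14.0333.
|u| = √((-3.88)² + (-4.06)² + 2.07²) = √(15.0544 + 16.4836 + 4.2849) = √35.8229, |v| = √((-0.02)² + 4.48² + 1.97²) = √(0.0004 + 20.0704 + 3.8809) = √23.9517.
cos θ = (u·v)/(|u||v|) = -14.0333/(√35.8229·√23.9517) ≈ -0.4791
Cosine distance = 1 - cos θ ≈ 1 - (-0.4791) = 1.4791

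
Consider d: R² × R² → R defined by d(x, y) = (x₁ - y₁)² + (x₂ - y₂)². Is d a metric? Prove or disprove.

No. The squared Euclidean distance fails the triangle inequality. Counterexample: x = (0, 0), y = (2, 2), z = (4, 4). d(x,z) = 4² + 4² = 32, but d(x,y) + d(y,z) = (2² + 2²) + (2² + 2²) = 8 + 8 = 16. Since 32 > 16, the triangle inequality is violated. (Note: √d, the ordinary Euclidean distance, IS a metric.)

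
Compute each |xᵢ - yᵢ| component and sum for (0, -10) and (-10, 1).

Σ|x_i - y_i| = |0 - (-10)| + |-10 - 1| = 10 + 11 = 21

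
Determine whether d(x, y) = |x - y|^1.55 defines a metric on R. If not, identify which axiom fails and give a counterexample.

No. d(x,y) = |x-y|^1.55 fails the triangle inequality since p = 1.55 > 1. Counterexample: x = 2, y = 7, z = 19. d(x,z) = |2 - 19|^1.55 = 17^1.55 ≈ 80.7599, but d(x,y) + d(y,z) = 5^1.55 + 12^1.55 ≈ 12.1172 + 47.0686 = 59.1858. Since 80.7599 > 59.1858, the triangle inequality is violated.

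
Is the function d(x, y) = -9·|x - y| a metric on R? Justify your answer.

No. With c = -9 < 0, d fails non-negativity: d(7, 15) = -9·|7 - 15| = -9·8 = -72 < 0.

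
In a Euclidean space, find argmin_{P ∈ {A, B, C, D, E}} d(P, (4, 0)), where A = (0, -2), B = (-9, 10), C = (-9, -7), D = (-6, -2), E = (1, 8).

Distances: d(A) ≈ 4.4721, d(B) ≈ 16.4012, d(C) ≈ 14.7648, d(D) ≈ 10.198, d(E) ≈ 8.544. Nearest: A = (0, -2) with distance 4.4721.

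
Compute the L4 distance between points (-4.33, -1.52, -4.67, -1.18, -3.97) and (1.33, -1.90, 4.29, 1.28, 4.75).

(Σ|x_i - y_i|^4)^(1/4) = (|-4.33 - 1.33|^4 + |-1.52 - (-1.9)|^4 + |-4.67 - 4.29|^4 + |-1.18 - 1.28|^4 + |-3.97 - 4.75|^4)^(1/4)
= (5.66^4 + 0.38^4 + 8.96^4 + 2.46^4 + 8.72^4)^(1/4) ≈ (1026.2797 + 0.0209 + 6445.1353 + 36.6219 + 5781.8383)^(1/4) = (13289.8961)^(1/4) ≈ 10.7369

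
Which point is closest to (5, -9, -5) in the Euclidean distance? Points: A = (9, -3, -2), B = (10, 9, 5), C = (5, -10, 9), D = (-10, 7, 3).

Distances: d(A) ≈ 7.8102, d(B) ≈ 21.1896, d(C) ≈ 14.0357, d(D) ≈ 23.3452. Nearest: A = (9, -3, -2) with distance 7.8102.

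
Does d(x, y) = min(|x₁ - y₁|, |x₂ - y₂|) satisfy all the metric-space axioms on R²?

No. d fails identity of indiscernibles: take x = (5, 0) and y = (5, 1). Then d(x,y) = min(|5 - 5|, |0 - 1|) = min(0, 1) = 0, yet x ≠ y.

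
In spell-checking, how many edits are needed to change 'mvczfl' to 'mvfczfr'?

Let D[i][j] be the edit distance between the first i characters of 'mvczfl' and the first j characters of 'mvfczfr', with D[i][0] = i, D[0][j] = j, and D[i][j] = D[i-1][j-1] if the characters match, else 1 + min(D[i-1][j], D[i][j-1], D[i-1][j-1]). Filling the table (rows: prefixes of 'mvczfl', columns: prefixes of 'mvfczfr'):
     ε  m  v  f  c  z  f  r
  ε  0  1  2  3  4  5  6  7
  m  1  0  1  2  3  4  5  6
  v  2  1  0  1  2  3  4  5
  c  3  2  1  1  1  2  3  4
  z  4  3  2  2  2  1  2  3
  f  5  4  3  2  3  2  1  2
  l  6  5  4  3  3  3  2  2
The bottom-right entry gives D[6][7] = 2, so no sequence of fewer than 2 edits works. Backtracking through the table gives one optimal edit sequence (2 edits):
  mvczfl → mvfczfl (ins f @3)
  mvfczfl → mvfczfr (sub l→r @7)
Edit distance = 2.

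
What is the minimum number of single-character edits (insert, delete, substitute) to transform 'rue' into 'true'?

Let D[i][j] be the edit distance between the first i characters of 'rue' and the first j characters of 'true', with D[i][0] = i, D[0][j] = j, and D[i][j] = D[i-1][j-1] if the characters match, else 1 + min(D[i-1][j], D[i][j-1], D[i-1][j-1]). Filling the table (rows: prefixes of 'rue', columns: prefixes of 'true'):
     ε  t  r  u  e
  ε  0  1  2  3  4
  r  1  1  1  2  3
  u  2  2  2  1  2
  e  3  3  3  2  1
The bottom-right entry gives D[3][4] = 1, so no sequence of fewer than 1 edit works. Backtracking through the table gives one optimal edit sequence (1 edit):
  rue → true (ins t @1)
Edit distance = 1.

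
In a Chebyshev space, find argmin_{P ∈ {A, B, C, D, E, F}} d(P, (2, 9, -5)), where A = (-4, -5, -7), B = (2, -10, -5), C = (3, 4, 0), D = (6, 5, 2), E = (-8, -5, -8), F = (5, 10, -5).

Distances: d(A) = 14, d(B) = 19, d(C) = 5, d(D) = 7, d(E) = 14, d(F) = 3. Nearest: F = (5, 10, -5) with distance 3.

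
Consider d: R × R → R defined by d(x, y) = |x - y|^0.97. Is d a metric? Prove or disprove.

Yes. With 0 < p = 0.97 ≤ 1, d(x,y) = |x-y|^0.97 is a metric on R. Non-negativity and symmetry are immediate; |x-y|^0.97 = 0 ⟺ |x-y| = 0 ⟺ x = y. For the triangle inequality, the function t ↦ t^0.97 is subadditive on [0,∞) when p ≤ 1, so |x-z|^0.97 ≤ (|x-y| + |y-z|)^0.97 ≤ |x-y|^0.97 + |y-z|^0.97.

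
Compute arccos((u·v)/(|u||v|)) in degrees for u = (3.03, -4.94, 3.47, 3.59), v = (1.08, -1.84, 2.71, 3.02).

With u = (3.03, -4.94, 3.47, 3.59), v = (1.08, -1.84, 2.71, 3.02):
u·v = 3.03·1.08 + (-4.94)·(-1.84) + 3.47·2.71 + 3.59·3.02 = 3.2724 + 9.0896 + 9.4037 + 10.8418 = 32.6075.
|u| = √(3.03² + (-4.94)² + 3.47² + 3.59²) = √(9.1809 + 24.4036 + 12.0409 + 12.8881) = √58.5135, |v| = √(1.08² + (-1.84)² + 2.71² + 3.02²) = √(1.1664 + 3.3856 + 7.3441 + 9.1204) = √21.0165.
cos θ = (u·v)/(|u||v|) = 32.6075/(√58.5135·√21.0165) ≈ 0.929842
θ = arccos(0.929842) ≈ 21.59°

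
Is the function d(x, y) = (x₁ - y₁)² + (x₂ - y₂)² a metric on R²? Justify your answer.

No. The squared Euclidean distance fails the triangle inequality. Counterexample: x = (0, 0), y = (5, 3), z = (10, 6). d(x,z) = 10² + 6² = 136, but d(x,y) + d(y,z) = (5² + 3²) + (5² + 3²) = 34 + 34 = 68. Since 136 > 68, the triangle inequality is violated. (Note: √d, the ordinary Euclidean distance, IS a metric.)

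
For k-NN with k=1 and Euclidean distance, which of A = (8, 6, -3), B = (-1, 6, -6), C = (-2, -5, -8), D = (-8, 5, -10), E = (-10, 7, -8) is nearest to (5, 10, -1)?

Distances: d(A) ≈ 5.3852, d(B) ≈ 8.775, d(C) ≈ 17.9722, d(D) ≈ 16.5831, d(E) ≈ 16.8226. Nearest: A = (8, 6, -3) with distance 5.3852.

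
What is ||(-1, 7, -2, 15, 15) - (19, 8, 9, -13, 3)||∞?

max(|x_i - y_i|) = max(|-1 - 19|, |7 - 8|, |-2 - 9|, |15 - (-13)|, |15 - 3|) = max(20, 1, 11, 28, 12) = 28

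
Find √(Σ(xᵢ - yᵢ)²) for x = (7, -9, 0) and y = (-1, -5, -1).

√(Σ(x_i - y_i)²) = √((7 - (-1))² + (-9 - (-5))² + (0 - (-1))²)
= √(8² + (-4)² + 1²) = √(64 + 16 + 1) = √81 = 9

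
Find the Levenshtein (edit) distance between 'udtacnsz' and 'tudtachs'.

Let D[i][j] be the edit distance between the first i characters of 'udtacnsz' and the first j characters of 'tudtachs', with D[i][0] = i, D[0][j] = j, and D[i][j] = D[i-1][j-1] if the characters match, else 1 + min(D[i-1][j], D[i][j-1], D[i-1][j-1]). Filling the table (rows: prefixes of 'udtacnsz', columns: prefixes of 'tudtachs'):
     ε  t  u  d  t  a  c  h  s
  ε  0  1  2  3  4  5  6  7  8
  u  1  1  1  2  3  4  5  6  7
  d  2  2  2  1  2  3  4  5  6
  t  3  2  3  2  1  2  3  4  5
  a  4  3  3  3  2  1  2  3  4
  c  5  4  4  4  3  2  1  2  3
  n  6  5  5  5  4  3  2  2  3
  s  7  6  6  6  5  4  3  3  2
  z  8  7  7  7  6  5  4  4  3
The bottom-right entry gives D[8][8] = 3, so no sequence of fewer than 3 edits works. Backtracking through the table gives one optimal edit sequence (3 edits):
  udtacnsz → tudtacnsz (ins t @1)
  tudtacnsz → tudtachsz (sub n→h @7)
  tudtachsz → tudtachs (del z @9)
Edit distance = 3.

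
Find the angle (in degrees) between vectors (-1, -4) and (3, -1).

With u = (-1, -4), v = (3, -1):
u·v = (-1)·3 + (-4)·(-1) = (-3) + 4 = 1.
|u| = √((-1)² + (-4)²) = √17, |v| = √(3² + (-1)²) = √10, so |u||v| = √(17·10) = √170.
cos θ = (u·v)/(|u||v|) = 1/√170 ≈ 0.076696
θ = arccos(0.076696) ≈ 85.6°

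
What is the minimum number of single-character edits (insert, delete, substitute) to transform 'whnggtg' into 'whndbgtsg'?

Let D[i][j] be the edit distance between the first i characters of 'whnggtg' and the first j characters of 'whndbgtsg', with D[i][0] = i, D[0][j] = j, and D[i][j] = D[i-1][j-1] if the characters match, else 1 + min(D[i-1][j], D[i][j-1], D[i-1][j-1]). Filling the table (rows: prefixes of 'whnggtg', columns: prefixes of 'whndbgtsg'):
     ε  w  h  n  d  b  g  t  s  g
  ε  0  1  2  3  4  5  6  7  8  9
  w  1  0  1  2  3  4  5  6  7  8
  h  2  1  0  1  2  3  4  5  6  7
  n  3  2  1  0  1  2  3  4  5  6
  g  4  3  2  1  1  2  2  3  4  5
  g  5  4  3  2  2  2  2  3  4  4
  t  6  5  4  3  3  3  3  2  3  4
  g  7  6  5  4  4  4  3  3  3  3
The bottom-right entry gives D[7][9] = 3, so no sequence of fewer than 3 edits works. Backtracking through the table gives one optimal edit sequence (3 edits):
  whnggtg → whndggtg (ins d @4)
  whndggtg → whndbgtg (sub g→b @5)
  whndbgtg → whndbgtsg (ins s @8)
Edit distance = 3.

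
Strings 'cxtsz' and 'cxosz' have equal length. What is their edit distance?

Let D[i][j] be the edit distance between the first i characters of 'cxtsz' and the first j characters of 'cxosz', with D[i][0] = i, D[0][j] = j, and D[i][j] = D[i-1][j-1] if the characters match, else 1 + min(D[i-1][j], D[i][j-1], D[i-1][j-1]). Filling the table (rows: prefixes of 'cxtsz', columns: prefixes of 'cxosz'):
     ε  c  x  o  s  z
  ε  0  1  2  3  4  5
  c  1  0  1  2  3  4
  x  2  1  0  1  2  3
  t  3  2  1  1  2  3
  s  4  3  2  2  1  2
  z  5  4  3  3  2  1
The bottom-right entry gives D[5][5] = 1, so no sequence of fewer than 1 edit works. Backtracking through the table gives one optimal edit sequence (1 edit):
  cxtsz → cxosz (sub t→o @3)
Edit distance = 1.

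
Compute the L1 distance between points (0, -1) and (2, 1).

Σ|x_i - y_i| = |0 - 2| + |-1 - 1| = 2 + 2 = 4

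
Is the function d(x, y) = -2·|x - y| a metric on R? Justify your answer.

No. With c = -2 < 0, d fails non-negativity: d(5, 14) = -2·|5 - 14| = -2·9 = -18 < 0.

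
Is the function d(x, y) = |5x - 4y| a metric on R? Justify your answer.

No. d fails symmetry: d(4, 6) = |5·4 - 4·6| = |-4| = 4, but d(6, 4) = |5·6 - 4·4| = |14| = 14. Since 4 ≠ 14, d(x,y) ≠ d(y,x) in general.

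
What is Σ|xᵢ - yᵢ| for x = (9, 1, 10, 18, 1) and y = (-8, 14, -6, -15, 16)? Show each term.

Σ|x_i - y_i| = |9 - (-8)| + |1 - 14| + |10 - (-6)| + |18 - (-15)| + |1 - 16| = 17 + 13 + 16 + 33 + 15 = 94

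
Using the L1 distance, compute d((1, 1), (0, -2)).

Σ|x_i - y_i| = |1 - 0| + |1 - (-2)| = 1 + 3 = 4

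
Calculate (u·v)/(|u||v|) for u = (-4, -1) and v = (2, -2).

With u = (-4, -1), v = (2, -2):
u·v = (-4)·2 + (-1)·(-2) = (-8) + 2 = -6.
|u| = √((-4)² + (-1)²) = √17, |v| = √(2² + (-2)²) = √8, so |u||v| = √(17·8) = √136.
cos θ = (u·v)/(|u||v|) = -6/√136 ≈ -0.5145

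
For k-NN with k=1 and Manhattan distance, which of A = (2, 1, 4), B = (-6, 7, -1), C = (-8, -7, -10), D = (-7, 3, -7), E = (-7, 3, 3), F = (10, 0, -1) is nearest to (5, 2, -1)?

Distances: d(A) = 9, d(B) = 16, d(C) = 31, d(D) = 19, d(E) = 17, d(F) = 7. Nearest: F = (10, 0, -1) with distance 7.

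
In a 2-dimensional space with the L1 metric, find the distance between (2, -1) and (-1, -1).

Σ|x_i - y_i| = |2 - (-1)| + |-1 - (-1)| = 3 + 0 = 3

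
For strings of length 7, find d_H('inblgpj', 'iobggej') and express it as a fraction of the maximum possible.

Differing positions: 2, 4, 6. Hamming distance = 3. The maximum possible Hamming distance for length-7 strings is 7, so d_H/7 = 3/7 ≈ 0.4286.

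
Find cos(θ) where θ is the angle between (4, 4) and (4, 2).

With u = (4, 4), v = (4, 2):
u·v = 4·4 + 4·2 = 16 + 8 = 24.
|u| = √(4² + 4²) = √32, |v| = √(4² + 2²) = √20, so |u||v| = √(32·20) = √640.
cos θ = (u·v)/(|u||v|) = 24/√640 ≈ 0.9487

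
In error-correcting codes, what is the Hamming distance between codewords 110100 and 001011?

Differing positions: 1, 2, 3, 4, 5, 6. Hamming distance = 6.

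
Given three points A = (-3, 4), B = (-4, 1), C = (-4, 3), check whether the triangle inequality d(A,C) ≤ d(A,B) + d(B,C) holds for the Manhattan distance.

d(A,B) = 1 + 3 = 4, d(B,C) = 0 + 2 = 2, d(A,C) = 1 + 1 = 2.
d(A,C) = 2 ≤ 4 + 2 = 6. Triangle inequality is satisfied.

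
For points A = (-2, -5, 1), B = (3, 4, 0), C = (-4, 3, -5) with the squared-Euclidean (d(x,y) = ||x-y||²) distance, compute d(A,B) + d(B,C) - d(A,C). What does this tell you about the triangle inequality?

d(A,B) = 5² + 9² + 1² = 107, d(B,C) = 7² + 1² + 5² = 75, d(A,C) = 2² + 8² + 6² = 104.
d(A,B) + d(B,C) - d(A,C) = 107 + 75 - 104 = 182 - 104 = 78. This is ≥ 0, so the triangle inequality holds for these points.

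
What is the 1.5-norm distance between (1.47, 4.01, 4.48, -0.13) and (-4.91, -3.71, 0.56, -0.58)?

(Σ|x_i - y_i|^1.5)^(1/1.5) = (|1.47 - (-4.91)|^1.5 + |4.01 - (-3.71)|^1.5 + |4.48 - 0.56|^1.5 + |-0.13 - (-0.58)|^1.5)^(1/1.5)
= (6.38^1.5 + 7.72^1.5 + 3.92^1.5 + 0.45^1.5)^(1/1.5) ≈ (16.115 + 21.4499 + 7.7612 + 0.3019)^(1/1.5) = (45.628)^(1/1.5) ≈ 12.7689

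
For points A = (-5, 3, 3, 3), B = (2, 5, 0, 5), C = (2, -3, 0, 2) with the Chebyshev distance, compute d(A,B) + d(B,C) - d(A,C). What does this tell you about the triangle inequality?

d(A,B) = max(7, 2, 3, 2) = 7, d(B,C) = max(0, 8, 0, 3) = 8, d(A,C) = max(7, 6, 3, 1) = 7.
d(A,B) + d(B,C) - d(A,C) = 7 + 8 - 7 = 15 - 7 = 8. This is ≥ 0, so the triangle inequality holds for these points.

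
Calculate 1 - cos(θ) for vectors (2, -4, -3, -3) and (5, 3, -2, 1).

With u = (2, -4, -3, -3), v = (5, 3, -2, 1):
u·v = 2·5 + (-4)·3 + (-3)·(-2) + (-3)·1 = 10 + (-12) + 6 + (-3) = 1.
|u| = √(2² + (-4)² + (-3)² + (-3)²) = √38, |v| = √(5² + 3² + (-2)² + 1²) = √39, so |u||v| = √(38·39) = √1482.
cos θ = (u·v)/(|u||v|) = 1/√1482 ≈ 0.026
Cosine distance = 1 - cos θ ≈ 1 - 0.026 = 0.974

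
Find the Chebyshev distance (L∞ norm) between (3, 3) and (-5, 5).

max(|x_i - y_i|) = max(|3 - (-5)|, |3 - 5|) = max(8, 2) = 8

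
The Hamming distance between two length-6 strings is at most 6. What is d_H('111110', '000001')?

Differing positions: 1, 2, 3, 4, 5, 6. Hamming distance = 6. The maximum possible Hamming distance for length-6 strings is 6, so d_H/6 = 6/6 = 1.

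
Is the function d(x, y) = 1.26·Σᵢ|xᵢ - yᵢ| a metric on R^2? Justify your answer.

Yes. The L1 (Manhattan) norm induces a metric on R^2, and multiplying a metric by a positive constant 1.26 > 0 preserves all four axioms: non-negativity (1.26·||x-y|| ≥ 0), identity (1.26·||x-y|| = 0 ⟺ ||x-y|| = 0 ⟺ x = y), symmetry (||x-y|| = ||y-x||), and the triangle inequality (1.26·||x-z|| ≤ 1.26·||x-y|| + 1.26·||y-z||). So d is a metric.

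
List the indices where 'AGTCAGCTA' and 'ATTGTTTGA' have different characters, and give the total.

Differing positions: 2, 4, 5, 6, 7, 8. Hamming distance = 6.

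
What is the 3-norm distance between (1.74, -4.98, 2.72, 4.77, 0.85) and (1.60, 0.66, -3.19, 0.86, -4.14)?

(Σ|x_i - y_i|^3)^(1/3) = (|1.74 - 1.6|^3 + |-4.98 - 0.66|^3 + |2.72 - (-3.19)|^3 + |4.77 - 0.86|^3 + |0.85 - (-4.14)|^3)^(1/3)
= (0.14^3 + 5.64^3 + 5.91^3 + 3.91^3 + 4.99^3)^(1/3) ≈ (0.0027 + 179.4061 + 206.4251 + 59.7765 + 124.2515)^(1/3) = (569.8619)^(1/3) ≈ 8.2907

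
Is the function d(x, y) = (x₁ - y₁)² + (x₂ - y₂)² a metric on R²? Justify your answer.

No. The squared Euclidean distance fails the triangle inequality. Counterexample: x = (0, 0), y = (5, 4), z = (10, 8). d(x,z) = 10² + 8² = 164, but d(x,y) + d(y,z) = (5² + 4²) + (5² + 4²) = 41 + 41 = 82. Since 164 > 82, the triangle inequality is violated. (Note: √d, the ordinary Euclidean distance, IS a metric.)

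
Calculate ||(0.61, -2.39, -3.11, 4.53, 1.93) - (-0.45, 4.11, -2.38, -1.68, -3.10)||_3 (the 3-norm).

(Σ|x_i - y_i|^3)^(1/3) = (|0.61 - (-0.45)|^3 + |-2.39 - 4.11|^3 + |-3.11 - (-2.38)|^3 + |4.53 - (-1.68)|^3 + |1.93 - (-3.1)|^3)^(1/3)
= (1.06^3 + 6.5^3 + 0.73^3 + 6.21^3 + 5.03^3)^(1/3) ≈ (1.191 + 274.625 + 0.389 + 239.4831 + 127.2635)^(1/3) = (642.9516)^(1/3) ≈ 8.631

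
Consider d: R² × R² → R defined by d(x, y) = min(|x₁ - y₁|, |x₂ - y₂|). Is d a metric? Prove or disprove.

No. d fails identity of indiscernibles: take x = (-4, 0) and y = (-4, 8). Then d(x,y) = min(|-4 - (-4)|, |0 - 8|) = min(0, 8) = 0, yet x ≠ y.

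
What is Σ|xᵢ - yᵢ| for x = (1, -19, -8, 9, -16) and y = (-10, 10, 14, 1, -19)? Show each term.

Σ|x_i - y_i| = |1 - (-10)| + |-19 - 10| + |-8 - 14| + |9 - 1| + |-16 - (-19)| = 11 + 29 + 22 + 8 + 3 = 73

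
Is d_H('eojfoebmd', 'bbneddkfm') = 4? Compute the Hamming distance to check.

Differing positions: 1, 2, 3, 4, 5, 6, 7, 8, 9. Hamming distance = 9, so the claim that d_H = 4 is false.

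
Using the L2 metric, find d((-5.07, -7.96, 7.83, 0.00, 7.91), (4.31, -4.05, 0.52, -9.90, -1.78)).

√(Σ(x_i - y_i)²) = √((-5.07 - 4.31)² + (-7.96 - (-4.05))² + (7.83 - 0.52)² + (0 - (-9.9))² + (7.91 - (-1.78))²)
= √((-9.38)² + (-3.91)² + 7.31² + 9.9² + 9.69²) = √(87.9844 + 15.2881 + 53.4361 + 98.01 + 93.8961) = √348.6147 ≈ 18.6712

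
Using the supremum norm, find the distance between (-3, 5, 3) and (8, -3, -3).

max(|x_i - y_i|) = max(|-3 - 8|, |5 - (-3)|, |3 - (-3)|) = max(11, 8, 6) = 11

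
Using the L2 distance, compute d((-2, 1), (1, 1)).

(Σ|x_i - y_i|^2)^(1/2) = (|-2 - 1|^2 + |1 - 1|^2)^(1/2)
= (3^2 + 0^2)^(1/2) = (9 + 0)^(1/2) = (9)^(1/2) = 3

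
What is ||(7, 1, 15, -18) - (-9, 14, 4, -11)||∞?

max(|x_i - y_i|) = max(|7 - (-9)|, |1 - 14|, |15 - 4|, |-18 - (-11)|) = max(16, 13, 11, 7) = 16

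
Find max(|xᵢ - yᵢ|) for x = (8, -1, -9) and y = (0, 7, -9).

max(|x_i - y_i|) = max(|8 - 0|, |-1 - 7|, |-9 - (-9)|) = max(8, 8, 0) = 8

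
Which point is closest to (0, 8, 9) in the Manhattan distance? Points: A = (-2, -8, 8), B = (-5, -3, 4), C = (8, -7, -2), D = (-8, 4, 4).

Distances: d(A) = 19, d(B) = 21, d(C) = 34, d(D) = 17. Nearest: D = (-8, 4, 4) with distance 17.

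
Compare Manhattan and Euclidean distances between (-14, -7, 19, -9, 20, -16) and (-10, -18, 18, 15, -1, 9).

L1 = |-14 - (-10)| + |-7 - (-18)| + |19 - 18| + |-9 - 15| + |20 - (-1)| + |-16 - 9| = 4 + 11 + 1 + 24 + 21 + 25 = 86
L2 = √(4² + 11² + 1² + 24² + 21² + 25²) = √1780 ≈ 42.19
L1 ≥ L2 always (equality iff movement is along one axis); L1 > L2 here.
Ratio L1/L2 = 86/√1780 ≈ 2.0384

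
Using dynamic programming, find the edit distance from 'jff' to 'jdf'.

Let D[i][j] be the edit distance between the first i characters of 'jff' and the first j characters of 'jdf', with D[i][0] = i, D[0][j] = j, and D[i][j] = D[i-1][j-1] if the characters match, else 1 + min(D[i-1][j], D[i][j-1], D[i-1][j-1]). Filling the table (rows: prefixes of 'jff', columns: prefixes of 'jdf'):
     ε  j  d  f
  ε  0  1  2  3
  j  1  0  1  2
  f  2  1  1  1
  f  3  2  2  1
The bottom-right entry gives D[3][3] = 1, so no sequence of fewer than 1 edit works. Backtracking through the table gives one optimal edit sequence (1 edit):
  jff → jdf (sub f→d @2)
Edit distance = 1.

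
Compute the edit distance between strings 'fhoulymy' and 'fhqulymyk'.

Let D[i][j] be the edit distance between the first i characters of 'fhoulymy' and the first j characters of 'fhqulymyk', with D[i][0] = i, D[0][j] = j, and D[i][j] = D[i-1][j-1] if the characters match, else 1 + min(D[i-1][j], D[i][j-1], D[i-1][j-1]). Filling the table (rows: prefixes of 'fhoulymy', columns: prefixes of 'fhqulymyk'):
     ε  f  h  q  u  l  y  m  y  k
  ε  0  1  2  3  4  5  6  7  8  9
  f  1  0  1  2  3  4  5  6  7  8
  h  2  1  0  1  2  3  4  5  6  7
  o  3  2  1  1  2  3  4  5  6  7
  u  4  3  2  2  1  2  3  4  5  6
  l  5  4  3  3  2  1  2  3  4  5
  y  6  5  4  4  3  2  1  2  3  4
  m  7  6  5  5  4  3  2  1  2  3
  y  8  7  6  6  5  4  3  2  1  2
The bottom-right entry gives D[8][9] = 2, so no sequence of fewer than 2 edits works. Backtracking through the table gives one optimal edit sequence (2 edits):
  fhoulymy → fhqulymy (sub o→q @3)
  fhqulymy → fhqulymyk (ins k @9)
Edit distance = 2.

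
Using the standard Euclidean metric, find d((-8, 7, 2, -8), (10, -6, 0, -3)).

√(Σ(x_i - y_i)²) = √((-8 - 10)² + (7 - (-6))² + (2 - 0)² + (-8 - (-3))²)
= √((-18)² + 13² + 2² + (-5)²) = √(324 + 169 + 4 + 25) = √522 ≈ 22.8473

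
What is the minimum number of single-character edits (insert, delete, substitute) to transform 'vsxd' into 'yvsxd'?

Let D[i][j] be the edit distance between the first i characters of 'vsxd' and the first j characters of 'yvsxd', with D[i][0] = i, D[0][j] = j, and D[i][j] = D[i-1][j-1] if the characters match, else 1 + min(D[i-1][j], D[i][j-1], D[i-1][j-1]). Filling the table (rows: prefixes of 'vsxd', columns: prefixes of 'yvsxd'):
     ε  y  v  s  x  d
  ε  0  1  2  3  4  5
  v  1  1  1  2  3  4
  s  2  2  2  1  2  3
  x  3  3  3  2  1  2
  d  4  4  4  3  2  1
The bottom-right entry gives D[4][5] = 1, so no sequence of fewer than 1 edit works. Backtracking through the table gives one optimal edit sequence (1 edit):
  vsxd → yvsxd (ins y @1)
Edit distance = 1.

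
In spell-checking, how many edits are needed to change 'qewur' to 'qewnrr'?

Let D[i][j] be the edit distance between the first i characters of 'qewur' and the first j characters of 'qewnrr', with D[i][0] = i, D[0][j] = j, and D[i][j] = D[i-1][j-1] if the characters match, else 1 + min(D[i-1][j], D[i][j-1], D[i-1][j-1]). Filling the table (rows: prefixes of 'qewur', columns: prefixes of 'qewnrr'):
     ε  q  e  w  n  r  r
  ε  0  1  2  3  4  5  6
  q  1  0  1  2  3  4  5
  e  2  1  0  1  2  3  4
  w  3  2  1  0  1  2  3
  u  4  3  2  1  1  2  3
  r  5  4  3  2  2  1  2
The bottom-right entry gives D[5][6] = 2, so no sequence of fewer than 2 edits works. Backtracking through the table gives one optimal edit sequence (2 edits):
  qewur → qewnur (ins n @4)
  qewnur → qewnrr (sub u→r @5)
Edit distance = 2.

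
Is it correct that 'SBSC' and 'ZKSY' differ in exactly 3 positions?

Differing positions: 1, 2, 4. Hamming distance = 3, so the claim is true.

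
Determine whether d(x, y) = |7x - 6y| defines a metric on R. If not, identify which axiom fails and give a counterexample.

No. d fails symmetry: d(9, 6) = |7·9 - 6·6| = |27| = 27, but d(6, 9) = |7·6 - 6·9| = |-12| = 12. Since 27 ≠ 12, d(x,y) ≠ d(y,x) in general.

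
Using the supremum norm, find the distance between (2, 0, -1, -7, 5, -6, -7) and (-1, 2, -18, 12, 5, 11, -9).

max(|x_i - y_i|) = max(|2 - (-1)|, |0 - 2|, |-1 - (-18)|, |-7 - 12|, |5 - 5|, |-6 - 11|, |-7 - (-9)|) = max(3, 2, 17, 19, 0, 17, 2) = 19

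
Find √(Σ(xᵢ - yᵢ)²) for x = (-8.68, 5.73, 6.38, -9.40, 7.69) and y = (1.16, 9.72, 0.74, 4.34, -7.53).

√(Σ(x_i - y_i)²) = √((-8.68 - 1.16)² + (5.73 - 9.72)² + (6.38 - 0.74)² + (-9.4 - 4.34)² + (7.69 - (-7.53))²)
= √((-9.84)² + (-3.99)² + 5.64² + (-13.74)² + 15.22²) = √(96.8256 + 15.9201 + 31.8096 + 188.7876 + 231.6484) = √564.9913 ≈ 23.7695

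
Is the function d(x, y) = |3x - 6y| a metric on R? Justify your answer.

No. d fails symmetry: d(2, 1) = |3·2 - 6·1| = |0| = 0, but d(1, 2) = |3·1 - 6·2| = |-9| = 9. Since 0 ≠ 9, d(x,y) ≠ d(y,x) in general.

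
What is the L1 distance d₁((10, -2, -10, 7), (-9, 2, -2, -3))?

Σ|x_i - y_i| = |10 - (-9)| + |-2 - 2| + |-10 - (-2)| + |7 - (-3)| = 19 + 4 + 8 + 10 = 41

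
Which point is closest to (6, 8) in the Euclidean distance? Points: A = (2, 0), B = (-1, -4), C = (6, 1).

Distances: d(A) ≈ 8.9443, d(B) ≈ 13.8924, d(C) = 7. Nearest: C = (6, 1) with distance 7.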